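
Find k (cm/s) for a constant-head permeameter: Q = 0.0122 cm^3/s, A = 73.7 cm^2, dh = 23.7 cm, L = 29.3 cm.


Compute hydraulic gradient:
i = dh / L = 23.7 / 29.3 = 0.808874
Then apply Darcy's law:
k = Q / (A * i)
k = 0.0122 / (73.7 * 0.808874)
k = 0.0122 / 59.614
k = 0.000205 cm/s


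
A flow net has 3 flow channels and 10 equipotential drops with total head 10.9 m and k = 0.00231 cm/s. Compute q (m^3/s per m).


Convert k to m/s for unit consistency with H:
k = 0.00231 cm/s = 0.00231 / 100 m/s = 2.31e-05 m/s
Using q = k * H * Nf / Nd
Nf / Nd = 3 / 10 = 0.3
q = 2.31e-05 * 10.9 * 0.3
q = 7.554e-05 m^3/s per m


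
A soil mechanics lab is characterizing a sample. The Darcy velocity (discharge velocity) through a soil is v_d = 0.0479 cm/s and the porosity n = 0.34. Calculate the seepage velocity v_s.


Using v_s = v_d / n
v_s = 0.0479 / 0.34
v_s = 0.14088 cm/s


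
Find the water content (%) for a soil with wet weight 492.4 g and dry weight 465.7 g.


Using w = (m_wet - m_dry) / m_dry * 100
m_wet - m_dry = 492.4 - 465.7 = 26.7 g
w = 26.7 / 465.7 * 100
w = 5.73 %


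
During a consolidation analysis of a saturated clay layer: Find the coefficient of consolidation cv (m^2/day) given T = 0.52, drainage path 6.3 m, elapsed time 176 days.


Result: 0.11727 m^2/day

Derivation:
Using cv = T * H_dr^2 / t
H_dr^2 = 6.3^2 = 39.69
cv = 0.52 * 39.69 / 176
cv = 0.11727 m^2/day


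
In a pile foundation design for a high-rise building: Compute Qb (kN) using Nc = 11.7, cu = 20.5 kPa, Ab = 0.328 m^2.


Result: 78.67 kN

Derivation:
Using Qb = Nc * cu * Ab
Qb = 11.7 * 20.5 * 0.328
Qb = 78.67 kN


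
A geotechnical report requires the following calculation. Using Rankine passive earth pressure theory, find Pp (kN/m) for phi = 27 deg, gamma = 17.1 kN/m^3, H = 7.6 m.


Compute passive earth pressure coefficient:
Kp = tan^2(45 + phi/2) = tan^2(58.5) = 2.66294
Compute passive force:
Pp = 0.5 * Kp * gamma * H^2
Pp = 0.5 * 2.66294 * 17.1 * 7.6^2
Pp = 1315.09 kN/m


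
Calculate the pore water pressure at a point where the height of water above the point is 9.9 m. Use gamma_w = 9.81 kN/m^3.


Using u = gamma_w * h_w
u = 9.81 * 9.9
u = 97.12 kPa


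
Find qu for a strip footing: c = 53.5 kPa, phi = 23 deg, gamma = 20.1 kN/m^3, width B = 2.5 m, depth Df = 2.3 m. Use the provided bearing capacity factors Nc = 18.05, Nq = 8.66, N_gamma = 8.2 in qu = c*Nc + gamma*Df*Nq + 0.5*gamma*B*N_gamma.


Result: 1572.05 kPa

Derivation:
Compute qu = c*Nc + gamma*Df*Nq + 0.5*gamma*B*N_gamma
Term 1: 53.5 * 18.05 = 965.675
Term 2: 20.1 * 2.3 * 8.66 = 400.3518
Term 3: 0.5 * 20.1 * 2.5 * 8.2 = 206.025
qu = 965.675 + 400.3518 + 206.025
qu = 1572.05 kPa


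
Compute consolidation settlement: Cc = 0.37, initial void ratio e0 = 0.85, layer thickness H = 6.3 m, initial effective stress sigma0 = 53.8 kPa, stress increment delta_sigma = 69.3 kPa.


Result: 0.4529 m

Derivation:
Using Sc = Cc * H / (1 + e0) * log10((sigma0 + delta_sigma) / sigma0)
Stress ratio = (53.8 + 69.3) / 53.8 = 2.2881
log10(2.2881) = 0.359476
Cc * H / (1 + e0) = 0.37 * 6.3 / (1 + 0.85) = 1.26
Sc = 1.26 * 0.359476
Sc = 0.4529 m


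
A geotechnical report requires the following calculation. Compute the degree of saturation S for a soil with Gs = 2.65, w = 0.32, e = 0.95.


Using S = Gs * w / e
S = 2.65 * 0.32 / 0.95
S = 0.8926


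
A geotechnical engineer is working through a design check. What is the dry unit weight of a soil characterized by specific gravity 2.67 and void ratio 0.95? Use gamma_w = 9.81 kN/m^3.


Using gamma_d = Gs * gamma_w / (1 + e)
gamma_d = 2.67 * 9.81 / (1 + 0.95)
gamma_d = 2.67 * 9.81 / 1.95
gamma_d = 13.432 kN/m^3


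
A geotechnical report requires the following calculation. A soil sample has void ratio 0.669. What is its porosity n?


Using the relation n = e / (1 + e)
n = 0.669 / (1 + 0.669)
n = 0.669 / 1.669
n = 0.4008


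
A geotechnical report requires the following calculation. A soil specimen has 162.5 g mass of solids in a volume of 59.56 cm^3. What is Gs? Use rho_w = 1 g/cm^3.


Using Gs = m_s / (V_s * rho_w)
Since rho_w = 1 g/cm^3:
Gs = 162.5 / 59.56
Gs = 2.728


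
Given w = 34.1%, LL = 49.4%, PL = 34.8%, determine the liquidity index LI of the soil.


Result: -0.048

Derivation:
First compute the plasticity index:
PI = LL - PL = 49.4 - 34.8 = 14.6
Then compute the liquidity index:
LI = (w - PL) / PI
LI = (34.1 - 34.8) / 14.6
LI = -0.048


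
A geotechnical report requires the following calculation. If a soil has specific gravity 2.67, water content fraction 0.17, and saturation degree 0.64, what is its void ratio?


Using the relation e = Gs * w / S
e = 2.67 * 0.17 / 0.64
e = 0.7092


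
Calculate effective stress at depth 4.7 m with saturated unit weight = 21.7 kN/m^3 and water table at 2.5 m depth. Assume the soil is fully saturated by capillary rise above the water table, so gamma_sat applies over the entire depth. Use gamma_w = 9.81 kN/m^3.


Total stress = gamma_sat * depth
sigma = 21.7 * 4.7 = 101.99 kPa
Pore water pressure u = gamma_w * (depth - d_wt)
u = 9.81 * (4.7 - 2.5) = 21.582 kPa
Effective stress = sigma - u
sigma' = 101.99 - 21.582 = 80.41 kPa


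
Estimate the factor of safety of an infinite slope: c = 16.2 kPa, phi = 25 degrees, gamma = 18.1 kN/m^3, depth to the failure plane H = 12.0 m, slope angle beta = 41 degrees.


Result: 0.687

Derivation:
Using Fs = c / (gamma*H*sin(beta)*cos(beta)) + tan(phi)/tan(beta)
Cohesion contribution = 16.2 / (18.1*12.0*sin(41)*cos(41))
Cohesion contribution = 0.150637
Friction contribution = tan(25)/tan(41) = 0.536426
Fs = 0.150637 + 0.536426
Fs = 0.687


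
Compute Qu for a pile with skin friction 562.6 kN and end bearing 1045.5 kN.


Result: 1608.1 kN

Derivation:
Using Qu = Qf + Qb
Qu = 562.6 + 1045.5
Qu = 1608.1 kN


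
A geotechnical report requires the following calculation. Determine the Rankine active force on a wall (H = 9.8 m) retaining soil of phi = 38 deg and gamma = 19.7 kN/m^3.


Compute active earth pressure coefficient:
Ka = tan^2(45 - phi/2) = tan^2(26.0) = 0.237883
Compute active force:
Pa = 0.5 * Ka * gamma * H^2
Pa = 0.5 * 0.237883 * 19.7 * 9.8^2
Pa = 225.04 kN/m


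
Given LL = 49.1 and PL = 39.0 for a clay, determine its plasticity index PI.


Using PI = LL - PL
PI = 49.1 - 39.0
PI = 10.1


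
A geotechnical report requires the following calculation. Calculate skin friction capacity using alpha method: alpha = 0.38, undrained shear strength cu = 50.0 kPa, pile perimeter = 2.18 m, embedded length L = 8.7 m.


Using Qs = alpha * cu * perimeter * L
Qs = 0.38 * 50.0 * 2.18 * 8.7
Qs = 360.35 kN


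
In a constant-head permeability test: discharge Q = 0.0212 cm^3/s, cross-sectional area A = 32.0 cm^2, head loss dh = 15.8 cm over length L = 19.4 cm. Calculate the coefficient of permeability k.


Compute hydraulic gradient:
i = dh / L = 15.8 / 19.4 = 0.814433
Then apply Darcy's law:
k = Q / (A * i)
k = 0.0212 / (32.0 * 0.814433)
k = 0.0212 / 26.0619
k = 0.000813 cm/s


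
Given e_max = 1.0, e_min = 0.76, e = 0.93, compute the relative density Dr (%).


Using Dr = (e_max - e) / (e_max - e_min) * 100
e_max - e = 1.0 - 0.93 = 0.07
e_max - e_min = 1.0 - 0.76 = 0.24
Dr = 0.07 / 0.24 * 100
Dr = 29.17 %


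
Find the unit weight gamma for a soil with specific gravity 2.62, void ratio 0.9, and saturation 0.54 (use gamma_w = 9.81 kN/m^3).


Using gamma = gamma_w * (Gs + S*e) / (1 + e)
Numerator: Gs + S*e = 2.62 + 0.54*0.9 = 3.106
Denominator: 1 + e = 1 + 0.9 = 1.9
gamma = 9.81 * 3.106 / 1.9
gamma = 16.037 kN/m^3


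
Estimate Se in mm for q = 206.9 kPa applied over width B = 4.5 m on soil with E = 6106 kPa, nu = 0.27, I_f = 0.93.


Result: 131.47 mm

Derivation:
Using Se = q * B * (1 - nu^2) * I_f / E
1 - nu^2 = 1 - 0.27^2 = 0.9271
Se = 206.9 * 4.5 * 0.9271 * 0.93 / 6106
Se = 0.131470 m
Convert to mm: Se = 0.131470 * 1000 = 131.47 mm


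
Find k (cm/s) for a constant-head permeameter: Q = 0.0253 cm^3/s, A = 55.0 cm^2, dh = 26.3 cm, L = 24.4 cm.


Compute hydraulic gradient:
i = dh / L = 26.3 / 24.4 = 1.07787
Then apply Darcy's law:
k = Q / (A * i)
k = 0.0253 / (55.0 * 1.07787)
k = 0.0253 / 59.2828
k = 0.000427 cm/s


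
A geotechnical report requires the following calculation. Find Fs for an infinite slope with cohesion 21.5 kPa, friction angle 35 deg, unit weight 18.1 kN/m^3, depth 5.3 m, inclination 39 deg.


Using Fs = c / (gamma*H*sin(beta)*cos(beta)) + tan(phi)/tan(beta)
Cohesion contribution = 21.5 / (18.1*5.3*sin(39)*cos(39))
Cohesion contribution = 0.458258
Friction contribution = tan(35)/tan(39) = 0.864684
Fs = 0.458258 + 0.864684
Fs = 1.323


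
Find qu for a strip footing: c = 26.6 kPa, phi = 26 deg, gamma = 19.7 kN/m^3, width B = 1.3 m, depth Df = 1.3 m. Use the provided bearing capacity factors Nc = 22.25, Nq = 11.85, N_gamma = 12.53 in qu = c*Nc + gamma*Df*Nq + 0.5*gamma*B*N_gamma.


Result: 1055.78 kPa

Derivation:
Compute qu = c*Nc + gamma*Df*Nq + 0.5*gamma*B*N_gamma
Term 1: 26.6 * 22.25 = 591.85
Term 2: 19.7 * 1.3 * 11.85 = 303.4785
Term 3: 0.5 * 19.7 * 1.3 * 12.53 = 160.44665
qu = 591.85 + 303.4785 + 160.44665
qu = 1055.78 kPa


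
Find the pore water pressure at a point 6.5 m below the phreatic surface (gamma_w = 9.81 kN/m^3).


Using u = gamma_w * h_w
u = 9.81 * 6.5
u = 63.77 kPa


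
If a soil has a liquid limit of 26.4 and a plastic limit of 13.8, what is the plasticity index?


Using PI = LL - PL
PI = 26.4 - 13.8
PI = 12.6


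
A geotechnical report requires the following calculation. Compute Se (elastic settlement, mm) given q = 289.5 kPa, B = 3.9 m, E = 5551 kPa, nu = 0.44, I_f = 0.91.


Using Se = q * B * (1 - nu^2) * I_f / E
1 - nu^2 = 1 - 0.44^2 = 0.8064
Se = 289.5 * 3.9 * 0.8064 * 0.91 / 5551
Se = 0.149257 m
Convert to mm: Se = 0.149257 * 1000 = 149.257 mm


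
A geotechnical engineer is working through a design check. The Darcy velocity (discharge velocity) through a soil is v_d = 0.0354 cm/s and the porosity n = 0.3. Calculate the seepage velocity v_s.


Using v_s = v_d / n
v_s = 0.0354 / 0.3
v_s = 0.118 cm/s


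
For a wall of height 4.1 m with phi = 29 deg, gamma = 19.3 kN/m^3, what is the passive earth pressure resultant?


Compute passive earth pressure coefficient:
Kp = tan^2(45 + phi/2) = tan^2(59.5) = 2.88206
Compute passive force:
Pp = 0.5 * Kp * gamma * H^2
Pp = 0.5 * 2.88206 * 19.3 * 4.1^2
Pp = 467.52 kN/m


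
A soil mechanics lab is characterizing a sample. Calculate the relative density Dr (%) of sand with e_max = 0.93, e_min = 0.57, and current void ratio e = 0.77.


Using Dr = (e_max - e) / (e_max - e_min) * 100
e_max - e = 0.93 - 0.77 = 0.16
e_max - e_min = 0.93 - 0.57 = 0.36
Dr = 0.16 / 0.36 * 100
Dr = 44.44 %


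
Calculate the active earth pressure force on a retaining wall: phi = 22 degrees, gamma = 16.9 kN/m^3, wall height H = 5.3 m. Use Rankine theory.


Result: 107.99 kN/m

Derivation:
Compute active earth pressure coefficient:
Ka = tan^2(45 - phi/2) = tan^2(34.0) = 0.454962
Compute active force:
Pa = 0.5 * Ka * gamma * H^2
Pa = 0.5 * 0.454962 * 16.9 * 5.3^2
Pa = 107.99 kN/m


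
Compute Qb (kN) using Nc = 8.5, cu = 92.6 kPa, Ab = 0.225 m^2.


Using Qb = Nc * cu * Ab
Qb = 8.5 * 92.6 * 0.225
Qb = 177.1 kN


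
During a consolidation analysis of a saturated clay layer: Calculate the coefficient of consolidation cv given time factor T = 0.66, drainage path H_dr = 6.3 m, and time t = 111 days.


Using cv = T * H_dr^2 / t
H_dr^2 = 6.3^2 = 39.69
cv = 0.66 * 39.69 / 111
cv = 0.23599 m^2/day


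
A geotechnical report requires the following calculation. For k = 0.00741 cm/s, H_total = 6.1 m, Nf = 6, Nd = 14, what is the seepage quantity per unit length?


Convert k to m/s for unit consistency with H:
k = 0.00741 cm/s = 0.00741 / 100 m/s = 7.41e-05 m/s
Using q = k * H * Nf / Nd
Nf / Nd = 6 / 14 = 0.4286
q = 7.41e-05 * 6.1 * 0.4286
q = 0.0001937 m^3/s per m


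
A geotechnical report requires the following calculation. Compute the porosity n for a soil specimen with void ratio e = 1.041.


Using the relation n = e / (1 + e)
n = 1.041 / (1 + 1.041)
n = 1.041 / 2.041
n = 0.51


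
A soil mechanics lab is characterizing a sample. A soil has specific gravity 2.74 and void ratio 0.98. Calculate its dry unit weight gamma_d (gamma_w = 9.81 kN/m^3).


Result: 13.575 kN/m^3

Derivation:
Using gamma_d = Gs * gamma_w / (1 + e)
gamma_d = 2.74 * 9.81 / (1 + 0.98)
gamma_d = 2.74 * 9.81 / 1.98
gamma_d = 13.575 kN/m^3


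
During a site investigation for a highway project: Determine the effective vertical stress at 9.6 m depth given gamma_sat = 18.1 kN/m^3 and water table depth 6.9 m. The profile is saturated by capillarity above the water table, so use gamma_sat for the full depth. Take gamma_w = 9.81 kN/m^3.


Result: 147.27 kPa

Derivation:
Total stress = gamma_sat * depth
sigma = 18.1 * 9.6 = 173.76 kPa
Pore water pressure u = gamma_w * (depth - d_wt)
u = 9.81 * (9.6 - 6.9) = 26.487 kPa
Effective stress = sigma - u
sigma' = 173.76 - 26.487 = 147.27 kPa


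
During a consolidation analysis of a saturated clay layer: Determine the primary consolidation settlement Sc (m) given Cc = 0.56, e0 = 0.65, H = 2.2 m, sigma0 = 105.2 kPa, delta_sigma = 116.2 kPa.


Using Sc = Cc * H / (1 + e0) * log10((sigma0 + delta_sigma) / sigma0)
Stress ratio = (105.2 + 116.2) / 105.2 = 2.10456
log10(2.10456) = 0.323162
Cc * H / (1 + e0) = 0.56 * 2.2 / (1 + 0.65) = 0.746667
Sc = 0.746667 * 0.323162
Sc = 0.2413 m


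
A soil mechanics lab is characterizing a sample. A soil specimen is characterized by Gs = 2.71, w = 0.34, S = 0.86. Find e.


Using the relation e = Gs * w / S
e = 2.71 * 0.34 / 0.86
e = 1.0714


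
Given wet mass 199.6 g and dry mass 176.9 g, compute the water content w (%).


Result: 12.83 %

Derivation:
Using w = (m_wet - m_dry) / m_dry * 100
m_wet - m_dry = 199.6 - 176.9 = 22.7 g
w = 22.7 / 176.9 * 100
w = 12.83 %


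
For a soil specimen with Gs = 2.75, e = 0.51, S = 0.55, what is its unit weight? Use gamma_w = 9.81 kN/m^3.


Using gamma = gamma_w * (Gs + S*e) / (1 + e)
Numerator: Gs + S*e = 2.75 + 0.55*0.51 = 3.0305
Denominator: 1 + e = 1 + 0.51 = 1.51
gamma = 9.81 * 3.0305 / 1.51
gamma = 19.688 kN/m^3


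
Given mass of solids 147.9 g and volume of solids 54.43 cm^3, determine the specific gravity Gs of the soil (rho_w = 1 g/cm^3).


Using Gs = m_s / (V_s * rho_w)
Since rho_w = 1 g/cm^3:
Gs = 147.9 / 54.43
Gs = 2.717


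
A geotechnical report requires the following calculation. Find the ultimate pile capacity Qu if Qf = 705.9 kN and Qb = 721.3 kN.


Result: 1427.2 kN

Derivation:
Using Qu = Qf + Qb
Qu = 705.9 + 721.3
Qu = 1427.2 kN


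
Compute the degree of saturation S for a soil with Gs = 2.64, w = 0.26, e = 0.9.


Using S = Gs * w / e
S = 2.64 * 0.26 / 0.9
S = 0.7627


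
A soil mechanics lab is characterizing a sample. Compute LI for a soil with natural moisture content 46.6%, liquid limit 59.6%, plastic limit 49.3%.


First compute the plasticity index:
PI = LL - PL = 59.6 - 49.3 = 10.3
Then compute the liquidity index:
LI = (w - PL) / PI
LI = (46.6 - 49.3) / 10.3
LI = -0.262


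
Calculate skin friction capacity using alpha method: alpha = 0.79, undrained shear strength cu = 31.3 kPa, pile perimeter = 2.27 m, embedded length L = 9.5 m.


Using Qs = alpha * cu * perimeter * L
Qs = 0.79 * 31.3 * 2.27 * 9.5
Qs = 533.24 kN


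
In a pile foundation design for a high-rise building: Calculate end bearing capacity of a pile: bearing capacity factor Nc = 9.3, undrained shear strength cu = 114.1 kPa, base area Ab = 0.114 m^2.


Result: 120.97 kN

Derivation:
Using Qb = Nc * cu * Ab
Qb = 9.3 * 114.1 * 0.114
Qb = 120.97 kN


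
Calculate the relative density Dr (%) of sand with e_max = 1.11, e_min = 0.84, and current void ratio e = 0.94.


Result: 62.96 %

Derivation:
Using Dr = (e_max - e) / (e_max - e_min) * 100
e_max - e = 1.11 - 0.94 = 0.17
e_max - e_min = 1.11 - 0.84 = 0.27
Dr = 0.17 / 0.27 * 100
Dr = 62.96 %


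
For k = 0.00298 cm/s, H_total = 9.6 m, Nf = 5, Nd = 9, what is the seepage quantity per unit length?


Convert k to m/s for unit consistency with H:
k = 0.00298 cm/s = 0.00298 / 100 m/s = 2.98e-05 m/s
Using q = k * H * Nf / Nd
Nf / Nd = 5 / 9 = 0.5556
q = 2.98e-05 * 9.6 * 0.5556
q = 0.0001589 m^3/s per m


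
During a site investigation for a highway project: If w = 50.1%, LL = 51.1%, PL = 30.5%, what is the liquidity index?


First compute the plasticity index:
PI = LL - PL = 51.1 - 30.5 = 20.6
Then compute the liquidity index:
LI = (w - PL) / PI
LI = (50.1 - 30.5) / 20.6
LI = 0.951


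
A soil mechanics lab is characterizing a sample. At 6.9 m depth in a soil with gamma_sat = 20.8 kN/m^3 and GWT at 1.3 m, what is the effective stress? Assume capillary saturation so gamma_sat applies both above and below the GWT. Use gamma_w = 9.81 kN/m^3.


Total stress = gamma_sat * depth
sigma = 20.8 * 6.9 = 143.52 kPa
Pore water pressure u = gamma_w * (depth - d_wt)
u = 9.81 * (6.9 - 1.3) = 54.936 kPa
Effective stress = sigma - u
sigma' = 143.52 - 54.936 = 88.58 kPa


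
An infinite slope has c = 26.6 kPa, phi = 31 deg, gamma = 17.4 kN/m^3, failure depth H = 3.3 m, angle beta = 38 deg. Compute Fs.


Using Fs = c / (gamma*H*sin(beta)*cos(beta)) + tan(phi)/tan(beta)
Cohesion contribution = 26.6 / (17.4*3.3*sin(38)*cos(38))
Cohesion contribution = 0.95487
Friction contribution = tan(31)/tan(38) = 0.769067
Fs = 0.95487 + 0.769067
Fs = 1.724


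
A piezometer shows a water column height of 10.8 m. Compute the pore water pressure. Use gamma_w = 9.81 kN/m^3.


Result: 105.95 kPa

Derivation:
Using u = gamma_w * h_w
u = 9.81 * 10.8
u = 105.95 kPa


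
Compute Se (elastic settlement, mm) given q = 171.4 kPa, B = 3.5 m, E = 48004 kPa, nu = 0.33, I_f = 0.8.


Result: 8.909 mm

Derivation:
Using Se = q * B * (1 - nu^2) * I_f / E
1 - nu^2 = 1 - 0.33^2 = 0.8911
Se = 171.4 * 3.5 * 0.8911 * 0.8 / 48004
Se = 0.008909 m
Convert to mm: Se = 0.008909 * 1000 = 8.909 mm


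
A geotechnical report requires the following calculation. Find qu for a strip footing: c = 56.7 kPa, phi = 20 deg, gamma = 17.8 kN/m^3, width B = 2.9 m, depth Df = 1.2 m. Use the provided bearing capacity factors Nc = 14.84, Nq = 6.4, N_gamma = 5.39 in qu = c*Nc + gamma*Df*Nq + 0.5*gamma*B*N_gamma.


Result: 1117.25 kPa

Derivation:
Compute qu = c*Nc + gamma*Df*Nq + 0.5*gamma*B*N_gamma
Term 1: 56.7 * 14.84 = 841.428
Term 2: 17.8 * 1.2 * 6.4 = 136.704
Term 3: 0.5 * 17.8 * 2.9 * 5.39 = 139.1159
qu = 841.428 + 136.704 + 139.1159
qu = 1117.25 kPa


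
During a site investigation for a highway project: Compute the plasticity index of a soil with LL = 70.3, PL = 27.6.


Result: 42.7

Derivation:
Using PI = LL - PL
PI = 70.3 - 27.6
PI = 42.7


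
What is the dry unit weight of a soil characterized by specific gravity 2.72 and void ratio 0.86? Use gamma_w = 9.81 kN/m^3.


Using gamma_d = Gs * gamma_w / (1 + e)
gamma_d = 2.72 * 9.81 / (1 + 0.86)
gamma_d = 2.72 * 9.81 / 1.86
gamma_d = 14.346 kN/m^3


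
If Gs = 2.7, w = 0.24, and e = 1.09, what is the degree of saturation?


Using S = Gs * w / e
S = 2.7 * 0.24 / 1.09
S = 0.5945


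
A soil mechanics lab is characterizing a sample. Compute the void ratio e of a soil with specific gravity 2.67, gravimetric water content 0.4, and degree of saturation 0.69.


Using the relation e = Gs * w / S
e = 2.67 * 0.4 / 0.69
e = 1.5478


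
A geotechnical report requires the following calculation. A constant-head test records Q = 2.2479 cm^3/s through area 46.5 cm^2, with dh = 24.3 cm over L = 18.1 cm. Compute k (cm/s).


Compute hydraulic gradient:
i = dh / L = 24.3 / 18.1 = 1.34254
Then apply Darcy's law:
k = Q / (A * i)
k = 2.2479 / (46.5 * 1.34254)
k = 2.2479 / 62.4282
k = 0.036008 cm/s


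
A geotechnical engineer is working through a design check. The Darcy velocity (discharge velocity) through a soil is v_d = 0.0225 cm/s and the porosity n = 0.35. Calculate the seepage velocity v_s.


Result: 0.06429 cm/s

Derivation:
Using v_s = v_d / n
v_s = 0.0225 / 0.35
v_s = 0.06429 cm/s


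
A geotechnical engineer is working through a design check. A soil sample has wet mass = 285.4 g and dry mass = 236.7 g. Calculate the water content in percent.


Using w = (m_wet - m_dry) / m_dry * 100
m_wet - m_dry = 285.4 - 236.7 = 48.7 g
w = 48.7 / 236.7 * 100
w = 20.57 %


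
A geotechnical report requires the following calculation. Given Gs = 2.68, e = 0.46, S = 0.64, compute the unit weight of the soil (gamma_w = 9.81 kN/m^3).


Using gamma = gamma_w * (Gs + S*e) / (1 + e)
Numerator: Gs + S*e = 2.68 + 0.64*0.46 = 2.9744
Denominator: 1 + e = 1 + 0.46 = 1.46
gamma = 9.81 * 2.9744 / 1.46
gamma = 19.986 kN/m^3


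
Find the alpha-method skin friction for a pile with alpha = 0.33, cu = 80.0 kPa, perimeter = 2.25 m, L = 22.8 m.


Using Qs = alpha * cu * perimeter * L
Qs = 0.33 * 80.0 * 2.25 * 22.8
Qs = 1354.32 kN


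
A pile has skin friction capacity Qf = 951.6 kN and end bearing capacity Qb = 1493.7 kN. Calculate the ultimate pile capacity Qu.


Using Qu = Qf + Qb
Qu = 951.6 + 1493.7
Qu = 2445.3 kN


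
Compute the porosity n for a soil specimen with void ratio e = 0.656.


Using the relation n = e / (1 + e)
n = 0.656 / (1 + 0.656)
n = 0.656 / 1.656
n = 0.3961


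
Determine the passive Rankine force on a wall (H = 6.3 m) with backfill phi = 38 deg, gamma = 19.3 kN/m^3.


Compute passive earth pressure coefficient:
Kp = tan^2(45 + phi/2) = tan^2(64.0) = 4.203746
Compute passive force:
Pp = 0.5 * Kp * gamma * H^2
Pp = 0.5 * 4.203746 * 19.3 * 6.3^2
Pp = 1610.07 kN/m


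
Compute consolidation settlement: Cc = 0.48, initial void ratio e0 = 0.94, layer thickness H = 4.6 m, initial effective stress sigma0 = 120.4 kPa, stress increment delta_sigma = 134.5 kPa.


Using Sc = Cc * H / (1 + e0) * log10((sigma0 + delta_sigma) / sigma0)
Stress ratio = (120.4 + 134.5) / 120.4 = 2.11711
log10(2.11711) = 0.325743
Cc * H / (1 + e0) = 0.48 * 4.6 / (1 + 0.94) = 1.13814
Sc = 1.13814 * 0.325743
Sc = 0.3707 m


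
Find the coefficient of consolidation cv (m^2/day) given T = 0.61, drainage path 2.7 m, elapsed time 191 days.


Result: 0.02328 m^2/day

Derivation:
Using cv = T * H_dr^2 / t
H_dr^2 = 2.7^2 = 7.29
cv = 0.61 * 7.29 / 191
cv = 0.02328 m^2/day


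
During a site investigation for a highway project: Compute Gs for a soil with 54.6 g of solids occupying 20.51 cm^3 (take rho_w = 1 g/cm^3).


Using Gs = m_s / (V_s * rho_w)
Since rho_w = 1 g/cm^3:
Gs = 54.6 / 20.51
Gs = 2.662


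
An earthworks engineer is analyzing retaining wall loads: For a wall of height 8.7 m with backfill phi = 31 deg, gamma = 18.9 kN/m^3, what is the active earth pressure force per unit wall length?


Result: 228.96 kN/m

Derivation:
Compute active earth pressure coefficient:
Ka = tan^2(45 - phi/2) = tan^2(29.5) = 0.320099
Compute active force:
Pa = 0.5 * Ka * gamma * H^2
Pa = 0.5 * 0.320099 * 18.9 * 8.7^2
Pa = 228.96 kN/m


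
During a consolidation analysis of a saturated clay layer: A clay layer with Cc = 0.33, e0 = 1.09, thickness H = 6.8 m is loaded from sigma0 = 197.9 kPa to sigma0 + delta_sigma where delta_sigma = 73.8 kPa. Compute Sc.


Using Sc = Cc * H / (1 + e0) * log10((sigma0 + delta_sigma) / sigma0)
Stress ratio = (197.9 + 73.8) / 197.9 = 1.37292
log10(1.37292) = 0.137644
Cc * H / (1 + e0) = 0.33 * 6.8 / (1 + 1.09) = 1.07368
Sc = 1.07368 * 0.137644
Sc = 0.1478 m


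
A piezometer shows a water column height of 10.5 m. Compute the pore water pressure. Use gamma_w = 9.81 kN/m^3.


Result: 103.01 kPa

Derivation:
Using u = gamma_w * h_w
u = 9.81 * 10.5
u = 103.01 kPa


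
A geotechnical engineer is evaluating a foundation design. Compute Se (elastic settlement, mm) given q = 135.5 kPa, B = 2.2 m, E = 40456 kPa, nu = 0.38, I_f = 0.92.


Using Se = q * B * (1 - nu^2) * I_f / E
1 - nu^2 = 1 - 0.38^2 = 0.8556
Se = 135.5 * 2.2 * 0.8556 * 0.92 / 40456
Se = 0.005800 m
Convert to mm: Se = 0.005800 * 1000 = 5.8 mm


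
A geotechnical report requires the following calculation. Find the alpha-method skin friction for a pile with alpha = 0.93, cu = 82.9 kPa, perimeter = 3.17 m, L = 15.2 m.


Using Qs = alpha * cu * perimeter * L
Qs = 0.93 * 82.9 * 3.17 * 15.2
Qs = 3714.84 kN


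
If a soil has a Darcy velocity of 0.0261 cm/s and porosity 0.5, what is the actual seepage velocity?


Using v_s = v_d / n
v_s = 0.0261 / 0.5
v_s = 0.0522 cm/s


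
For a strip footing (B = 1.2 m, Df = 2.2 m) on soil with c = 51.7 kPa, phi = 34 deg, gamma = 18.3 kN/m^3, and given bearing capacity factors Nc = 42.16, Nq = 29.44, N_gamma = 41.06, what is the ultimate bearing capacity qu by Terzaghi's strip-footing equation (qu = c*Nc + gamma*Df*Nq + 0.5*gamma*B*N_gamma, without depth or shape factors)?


Compute qu = c*Nc + gamma*Df*Nq + 0.5*gamma*B*N_gamma
Term 1: 51.7 * 42.16 = 2179.672
Term 2: 18.3 * 2.2 * 29.44 = 1185.2544
Term 3: 0.5 * 18.3 * 1.2 * 41.06 = 450.8388
qu = 2179.672 + 1185.2544 + 450.8388
qu = 3815.77 kPa


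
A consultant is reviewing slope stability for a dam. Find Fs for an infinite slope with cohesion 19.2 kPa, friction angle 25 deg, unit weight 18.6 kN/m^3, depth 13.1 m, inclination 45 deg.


Result: 0.624

Derivation:
Using Fs = c / (gamma*H*sin(beta)*cos(beta)) + tan(phi)/tan(beta)
Cohesion contribution = 19.2 / (18.6*13.1*sin(45)*cos(45))
Cohesion contribution = 0.157597
Friction contribution = tan(25)/tan(45) = 0.466308
Fs = 0.157597 + 0.466308
Fs = 0.624


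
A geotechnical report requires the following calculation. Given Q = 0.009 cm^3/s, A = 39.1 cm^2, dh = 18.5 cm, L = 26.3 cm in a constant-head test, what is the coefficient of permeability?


Result: 0.000327 cm/s

Derivation:
Compute hydraulic gradient:
i = dh / L = 18.5 / 26.3 = 0.703422
Then apply Darcy's law:
k = Q / (A * i)
k = 0.009 / (39.1 * 0.703422)
k = 0.009 / 27.5038
k = 0.000327 cm/s


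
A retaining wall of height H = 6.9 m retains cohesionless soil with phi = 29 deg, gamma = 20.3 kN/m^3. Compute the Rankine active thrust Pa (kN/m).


Compute active earth pressure coefficient:
Ka = tan^2(45 - phi/2) = tan^2(30.5) = 0.346974
Compute active force:
Pa = 0.5 * Ka * gamma * H^2
Pa = 0.5 * 0.346974 * 20.3 * 6.9^2
Pa = 167.67 kN/m


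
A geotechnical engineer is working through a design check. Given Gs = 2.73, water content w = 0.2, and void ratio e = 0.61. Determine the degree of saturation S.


Using S = Gs * w / e
S = 2.73 * 0.2 / 0.61
S = 0.8951


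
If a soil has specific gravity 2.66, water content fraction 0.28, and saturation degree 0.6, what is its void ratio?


Result: 1.2413

Derivation:
Using the relation e = Gs * w / S
e = 2.66 * 0.28 / 0.6
e = 1.2413


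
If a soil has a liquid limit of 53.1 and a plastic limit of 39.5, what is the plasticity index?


Using PI = LL - PL
PI = 53.1 - 39.5
PI = 13.6


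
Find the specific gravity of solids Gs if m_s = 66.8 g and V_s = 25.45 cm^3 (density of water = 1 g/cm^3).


Using Gs = m_s / (V_s * rho_w)
Since rho_w = 1 g/cm^3:
Gs = 66.8 / 25.45
Gs = 2.625


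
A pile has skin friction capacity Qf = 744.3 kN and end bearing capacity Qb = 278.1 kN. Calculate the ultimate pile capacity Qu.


Using Qu = Qf + Qb
Qu = 744.3 + 278.1
Qu = 1022.4 kN


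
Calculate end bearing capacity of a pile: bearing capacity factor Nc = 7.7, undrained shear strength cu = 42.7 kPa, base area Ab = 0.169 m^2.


Result: 55.57 kN

Derivation:
Using Qb = Nc * cu * Ab
Qb = 7.7 * 42.7 * 0.169
Qb = 55.57 kN


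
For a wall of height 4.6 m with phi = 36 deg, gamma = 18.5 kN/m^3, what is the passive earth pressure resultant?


Compute passive earth pressure coefficient:
Kp = tan^2(45 + phi/2) = tan^2(63.0) = 3.85184
Compute passive force:
Pp = 0.5 * Kp * gamma * H^2
Pp = 0.5 * 3.85184 * 18.5 * 4.6^2
Pp = 753.92 kN/m


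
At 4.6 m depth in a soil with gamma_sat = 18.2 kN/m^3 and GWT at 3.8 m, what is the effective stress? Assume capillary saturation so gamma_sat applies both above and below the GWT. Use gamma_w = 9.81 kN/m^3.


Total stress = gamma_sat * depth
sigma = 18.2 * 4.6 = 83.72 kPa
Pore water pressure u = gamma_w * (depth - d_wt)
u = 9.81 * (4.6 - 3.8) = 7.848 kPa
Effective stress = sigma - u
sigma' = 83.72 - 7.848 = 75.87 kPa


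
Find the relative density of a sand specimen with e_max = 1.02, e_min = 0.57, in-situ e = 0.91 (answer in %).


Result: 24.44 %

Derivation:
Using Dr = (e_max - e) / (e_max - e_min) * 100
e_max - e = 1.02 - 0.91 = 0.11
e_max - e_min = 1.02 - 0.57 = 0.45
Dr = 0.11 / 0.45 * 100
Dr = 24.44 %


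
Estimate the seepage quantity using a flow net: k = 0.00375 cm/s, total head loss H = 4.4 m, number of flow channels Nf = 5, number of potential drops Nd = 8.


Convert k to m/s for unit consistency with H:
k = 0.00375 cm/s = 0.00375 / 100 m/s = 3.75e-05 m/s
Using q = k * H * Nf / Nd
Nf / Nd = 5 / 8 = 0.625
q = 3.75e-05 * 4.4 * 0.625
q = 0.0001031 m^3/s per m


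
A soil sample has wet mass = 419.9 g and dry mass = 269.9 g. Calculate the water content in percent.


Using w = (m_wet - m_dry) / m_dry * 100
m_wet - m_dry = 419.9 - 269.9 = 150.0 g
w = 150.0 / 269.9 * 100
w = 55.58 %


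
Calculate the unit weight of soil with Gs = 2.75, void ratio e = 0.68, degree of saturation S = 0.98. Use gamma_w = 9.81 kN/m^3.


Result: 19.949 kN/m^3

Derivation:
Using gamma = gamma_w * (Gs + S*e) / (1 + e)
Numerator: Gs + S*e = 2.75 + 0.98*0.68 = 3.4164
Denominator: 1 + e = 1 + 0.68 = 1.68
gamma = 9.81 * 3.4164 / 1.68
gamma = 19.949 kN/m^3


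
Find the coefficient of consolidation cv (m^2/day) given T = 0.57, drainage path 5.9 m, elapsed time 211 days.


Result: 0.09404 m^2/day

Derivation:
Using cv = T * H_dr^2 / t
H_dr^2 = 5.9^2 = 34.81
cv = 0.57 * 34.81 / 211
cv = 0.09404 m^2/day


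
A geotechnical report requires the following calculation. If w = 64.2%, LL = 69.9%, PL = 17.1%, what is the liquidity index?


First compute the plasticity index:
PI = LL - PL = 69.9 - 17.1 = 52.8
Then compute the liquidity index:
LI = (w - PL) / PI
LI = (64.2 - 17.1) / 52.8
LI = 0.892


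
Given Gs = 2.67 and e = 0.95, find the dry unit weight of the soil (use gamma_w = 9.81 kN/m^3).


Using gamma_d = Gs * gamma_w / (1 + e)
gamma_d = 2.67 * 9.81 / (1 + 0.95)
gamma_d = 2.67 * 9.81 / 1.95
gamma_d = 13.432 kN/m^3


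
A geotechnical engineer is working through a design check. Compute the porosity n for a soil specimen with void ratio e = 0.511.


Result: 0.3382

Derivation:
Using the relation n = e / (1 + e)
n = 0.511 / (1 + 0.511)
n = 0.511 / 1.511
n = 0.3382


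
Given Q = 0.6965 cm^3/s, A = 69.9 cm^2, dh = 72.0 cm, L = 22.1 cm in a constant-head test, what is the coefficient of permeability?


Result: 0.003058 cm/s

Derivation:
Compute hydraulic gradient:
i = dh / L = 72.0 / 22.1 = 3.25792
Then apply Darcy's law:
k = Q / (A * i)
k = 0.6965 / (69.9 * 3.25792)
k = 0.6965 / 227.729
k = 0.003058 cm/s


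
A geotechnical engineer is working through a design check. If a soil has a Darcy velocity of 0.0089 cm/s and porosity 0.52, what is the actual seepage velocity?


Using v_s = v_d / n
v_s = 0.0089 / 0.52
v_s = 0.01712 cm/s


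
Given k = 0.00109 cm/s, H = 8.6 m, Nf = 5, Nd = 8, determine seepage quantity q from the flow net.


Convert k to m/s for unit consistency with H:
k = 0.00109 cm/s = 0.00109 / 100 m/s = 1.09e-05 m/s
Using q = k * H * Nf / Nd
Nf / Nd = 5 / 8 = 0.625
q = 1.09e-05 * 8.6 * 0.625
q = 5.859e-05 m^3/s per m


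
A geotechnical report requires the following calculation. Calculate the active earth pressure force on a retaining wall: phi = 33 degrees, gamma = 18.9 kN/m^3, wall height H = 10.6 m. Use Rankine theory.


Compute active earth pressure coefficient:
Ka = tan^2(45 - phi/2) = tan^2(28.5) = 0.294801
Compute active force:
Pa = 0.5 * Ka * gamma * H^2
Pa = 0.5 * 0.294801 * 18.9 * 10.6^2
Pa = 313.02 kN/m


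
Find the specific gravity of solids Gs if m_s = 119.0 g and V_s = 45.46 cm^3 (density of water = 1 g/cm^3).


Result: 2.618

Derivation:
Using Gs = m_s / (V_s * rho_w)
Since rho_w = 1 g/cm^3:
Gs = 119.0 / 45.46
Gs = 2.618


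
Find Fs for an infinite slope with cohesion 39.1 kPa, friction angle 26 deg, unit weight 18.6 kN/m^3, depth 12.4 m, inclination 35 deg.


Result: 1.057

Derivation:
Using Fs = c / (gamma*H*sin(beta)*cos(beta)) + tan(phi)/tan(beta)
Cohesion contribution = 39.1 / (18.6*12.4*sin(35)*cos(35))
Cohesion contribution = 0.360816
Friction contribution = tan(26)/tan(35) = 0.696554
Fs = 0.360816 + 0.696554
Fs = 1.057


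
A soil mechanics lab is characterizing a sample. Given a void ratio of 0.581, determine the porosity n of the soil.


Using the relation n = e / (1 + e)
n = 0.581 / (1 + 0.581)
n = 0.581 / 1.581
n = 0.3675


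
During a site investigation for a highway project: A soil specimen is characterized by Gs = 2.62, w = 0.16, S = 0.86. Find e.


Using the relation e = Gs * w / S
e = 2.62 * 0.16 / 0.86
e = 0.4874


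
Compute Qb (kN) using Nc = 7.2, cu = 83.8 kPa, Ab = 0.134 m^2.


Using Qb = Nc * cu * Ab
Qb = 7.2 * 83.8 * 0.134
Qb = 80.85 kN


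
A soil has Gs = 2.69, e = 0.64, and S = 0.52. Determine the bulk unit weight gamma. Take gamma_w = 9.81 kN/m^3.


Result: 18.082 kN/m^3

Derivation:
Using gamma = gamma_w * (Gs + S*e) / (1 + e)
Numerator: Gs + S*e = 2.69 + 0.52*0.64 = 3.0228
Denominator: 1 + e = 1 + 0.64 = 1.64
gamma = 9.81 * 3.0228 / 1.64
gamma = 18.082 kN/m^3


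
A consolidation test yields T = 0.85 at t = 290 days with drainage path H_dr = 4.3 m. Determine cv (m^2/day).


Result: 0.05419 m^2/day

Derivation:
Using cv = T * H_dr^2 / t
H_dr^2 = 4.3^2 = 18.49
cv = 0.85 * 18.49 / 290
cv = 0.05419 m^2/day


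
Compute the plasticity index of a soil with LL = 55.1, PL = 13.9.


Using PI = LL - PL
PI = 55.1 - 13.9
PI = 41.2


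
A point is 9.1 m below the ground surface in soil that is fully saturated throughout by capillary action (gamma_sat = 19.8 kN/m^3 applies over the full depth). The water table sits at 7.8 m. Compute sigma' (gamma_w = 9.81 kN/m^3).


Total stress = gamma_sat * depth
sigma = 19.8 * 9.1 = 180.18 kPa
Pore water pressure u = gamma_w * (depth - d_wt)
u = 9.81 * (9.1 - 7.8) = 12.753 kPa
Effective stress = sigma - u
sigma' = 180.18 - 12.753 = 167.43 kPa


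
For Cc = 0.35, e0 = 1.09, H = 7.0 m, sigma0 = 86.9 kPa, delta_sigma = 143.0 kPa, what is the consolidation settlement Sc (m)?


Using Sc = Cc * H / (1 + e0) * log10((sigma0 + delta_sigma) / sigma0)
Stress ratio = (86.9 + 143.0) / 86.9 = 2.64557
log10(2.64557) = 0.422519
Cc * H / (1 + e0) = 0.35 * 7.0 / (1 + 1.09) = 1.17225
Sc = 1.17225 * 0.422519
Sc = 0.4953 m


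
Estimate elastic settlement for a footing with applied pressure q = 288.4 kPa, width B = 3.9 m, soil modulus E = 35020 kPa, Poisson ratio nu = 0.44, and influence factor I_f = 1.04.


Using Se = q * B * (1 - nu^2) * I_f / E
1 - nu^2 = 1 - 0.44^2 = 0.8064
Se = 288.4 * 3.9 * 0.8064 * 1.04 / 35020
Se = 0.026936 m
Convert to mm: Se = 0.026936 * 1000 = 26.936 mm


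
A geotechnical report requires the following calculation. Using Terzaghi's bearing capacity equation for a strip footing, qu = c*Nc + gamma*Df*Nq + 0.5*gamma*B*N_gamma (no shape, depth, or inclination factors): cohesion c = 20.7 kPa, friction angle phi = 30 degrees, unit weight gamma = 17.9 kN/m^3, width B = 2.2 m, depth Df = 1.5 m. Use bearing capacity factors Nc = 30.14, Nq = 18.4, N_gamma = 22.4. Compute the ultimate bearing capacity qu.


Compute qu = c*Nc + gamma*Df*Nq + 0.5*gamma*B*N_gamma
Term 1: 20.7 * 30.14 = 623.898
Term 2: 17.9 * 1.5 * 18.4 = 494.04
Term 3: 0.5 * 17.9 * 2.2 * 22.4 = 441.056
qu = 623.898 + 494.04 + 441.056
qu = 1558.99 kPa


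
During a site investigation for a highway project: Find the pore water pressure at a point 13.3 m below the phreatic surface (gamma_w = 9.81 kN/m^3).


Using u = gamma_w * h_w
u = 9.81 * 13.3
u = 130.47 kPa


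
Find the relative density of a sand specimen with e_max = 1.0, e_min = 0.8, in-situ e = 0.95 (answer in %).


Using Dr = (e_max - e) / (e_max - e_min) * 100
e_max - e = 1.0 - 0.95 = 0.05
e_max - e_min = 1.0 - 0.8 = 0.2
Dr = 0.05 / 0.2 * 100
Dr = 25.0 %


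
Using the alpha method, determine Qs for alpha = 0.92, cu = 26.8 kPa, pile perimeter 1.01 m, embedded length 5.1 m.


Result: 127.0 kN

Derivation:
Using Qs = alpha * cu * perimeter * L
Qs = 0.92 * 26.8 * 1.01 * 5.1
Qs = 127.0 kN


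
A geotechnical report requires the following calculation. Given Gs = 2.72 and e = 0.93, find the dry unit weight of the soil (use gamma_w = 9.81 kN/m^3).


Using gamma_d = Gs * gamma_w / (1 + e)
gamma_d = 2.72 * 9.81 / (1 + 0.93)
gamma_d = 2.72 * 9.81 / 1.93
gamma_d = 13.825 kN/m^3


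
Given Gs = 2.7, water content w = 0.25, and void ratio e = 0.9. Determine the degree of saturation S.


Result: 0.75

Derivation:
Using S = Gs * w / e
S = 2.7 * 0.25 / 0.9
S = 0.75


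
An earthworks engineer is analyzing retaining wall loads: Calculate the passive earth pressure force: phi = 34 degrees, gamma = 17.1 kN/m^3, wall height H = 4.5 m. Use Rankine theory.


Compute passive earth pressure coefficient:
Kp = tan^2(45 + phi/2) = tan^2(62.0) = 3.537132
Compute passive force:
Pp = 0.5 * Kp * gamma * H^2
Pp = 0.5 * 3.537132 * 17.1 * 4.5^2
Pp = 612.41 kN/m


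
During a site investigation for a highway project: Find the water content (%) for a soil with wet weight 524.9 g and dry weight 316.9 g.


Result: 65.64 %

Derivation:
Using w = (m_wet - m_dry) / m_dry * 100
m_wet - m_dry = 524.9 - 316.9 = 208.0 g
w = 208.0 / 316.9 * 100
w = 65.64 %


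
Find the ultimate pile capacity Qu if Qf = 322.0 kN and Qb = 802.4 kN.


Using Qu = Qf + Qb
Qu = 322.0 + 802.4
Qu = 1124.4 kN


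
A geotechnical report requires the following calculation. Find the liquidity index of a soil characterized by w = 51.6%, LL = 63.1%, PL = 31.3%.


First compute the plasticity index:
PI = LL - PL = 63.1 - 31.3 = 31.8
Then compute the liquidity index:
LI = (w - PL) / PI
LI = (51.6 - 31.3) / 31.8
LI = 0.638


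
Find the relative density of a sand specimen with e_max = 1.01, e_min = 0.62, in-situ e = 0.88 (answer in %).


Using Dr = (e_max - e) / (e_max - e_min) * 100
e_max - e = 1.01 - 0.88 = 0.13
e_max - e_min = 1.01 - 0.62 = 0.39
Dr = 0.13 / 0.39 * 100
Dr = 33.33 %


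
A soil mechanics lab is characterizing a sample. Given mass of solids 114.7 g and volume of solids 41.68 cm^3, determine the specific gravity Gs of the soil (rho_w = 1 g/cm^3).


Result: 2.752

Derivation:
Using Gs = m_s / (V_s * rho_w)
Since rho_w = 1 g/cm^3:
Gs = 114.7 / 41.68
Gs = 2.752


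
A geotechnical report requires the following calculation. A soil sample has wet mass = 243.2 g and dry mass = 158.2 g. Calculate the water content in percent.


Using w = (m_wet - m_dry) / m_dry * 100
m_wet - m_dry = 243.2 - 158.2 = 85.0 g
w = 85.0 / 158.2 * 100
w = 53.73 %


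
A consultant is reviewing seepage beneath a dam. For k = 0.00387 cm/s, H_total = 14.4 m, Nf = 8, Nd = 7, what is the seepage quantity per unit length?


Result: 0.0006369 m^3/s per m

Derivation:
Convert k to m/s for unit consistency with H:
k = 0.00387 cm/s = 0.00387 / 100 m/s = 3.87e-05 m/s
Using q = k * H * Nf / Nd
Nf / Nd = 8 / 7 = 1.1429
q = 3.87e-05 * 14.4 * 1.1429
q = 0.0006369 m^3/s per m


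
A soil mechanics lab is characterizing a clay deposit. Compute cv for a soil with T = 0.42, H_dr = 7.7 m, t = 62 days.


Using cv = T * H_dr^2 / t
H_dr^2 = 7.7^2 = 59.29
cv = 0.42 * 59.29 / 62
cv = 0.40164 m^2/day


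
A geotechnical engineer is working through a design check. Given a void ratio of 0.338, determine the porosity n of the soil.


Result: 0.2526

Derivation:
Using the relation n = e / (1 + e)
n = 0.338 / (1 + 0.338)
n = 0.338 / 1.338
n = 0.2526


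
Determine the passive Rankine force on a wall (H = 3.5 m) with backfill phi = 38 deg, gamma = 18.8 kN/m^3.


Result: 484.06 kN/m

Derivation:
Compute passive earth pressure coefficient:
Kp = tan^2(45 + phi/2) = tan^2(64.0) = 4.203746
Compute passive force:
Pp = 0.5 * Kp * gamma * H^2
Pp = 0.5 * 4.203746 * 18.8 * 3.5^2
Pp = 484.06 kN/m
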